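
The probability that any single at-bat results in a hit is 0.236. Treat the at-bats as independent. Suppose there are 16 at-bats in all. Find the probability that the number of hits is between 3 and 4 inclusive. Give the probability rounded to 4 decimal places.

X ~ Binomial(16, 0.236); P(3 ≤ X ≤ 4) = Σ C(16,k) p^k (1−p)^(16−k) over k:
  k=3: C(16,3)·0.236^3·0.764^13 = 0.222401
  k=4: C(16,4)·0.236^4·0.764^12 = 0.223275
Total = 0.445676

0.4457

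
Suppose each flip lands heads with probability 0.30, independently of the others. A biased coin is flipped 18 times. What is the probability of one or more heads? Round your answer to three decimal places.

P(at least one) = 1 − P(none) = 1 − (1 − 0.30)^18
= 1 − 0.00163 = 0.99837

0.998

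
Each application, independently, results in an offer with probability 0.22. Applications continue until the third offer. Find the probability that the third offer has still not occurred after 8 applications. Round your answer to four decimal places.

Needing more than 8 applications ⇔ fewer than 3 successes in the first 8. With X ~ Binomial(8, 0.22), P(Y > 8) = P(X ≤ 2).
  k=0: C(8,0)·0.22^0·0.78^8 = 0.137011
  k=1: C(8,1)·0.22^1·0.78^7 = 0.309154
  k=2: C(8,2)·0.22^2·0.78^6 = 0.305190
P(X ≤ 2) = 0.751356

0.7514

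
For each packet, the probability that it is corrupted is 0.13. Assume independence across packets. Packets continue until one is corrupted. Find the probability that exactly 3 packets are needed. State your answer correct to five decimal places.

0.09840

Geometric (trials to first success), p = 0.13.
P(Y = 3) = (1−p)^2 · p = 0.7569 · 0.13 = 0.0983970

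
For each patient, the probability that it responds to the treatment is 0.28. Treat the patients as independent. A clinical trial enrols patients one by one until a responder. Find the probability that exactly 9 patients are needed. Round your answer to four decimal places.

Geometric (trials to first success), p = 0.28.
P(Y = 9) = (1−p)^8 · p = 0.07222 · 0.28 = 0.020222

0.0202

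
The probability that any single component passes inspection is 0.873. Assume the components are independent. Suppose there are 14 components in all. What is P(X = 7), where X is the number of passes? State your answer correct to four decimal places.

0.0007

X ~ Binomial(n=14, p=0.873).
P(X=7) = C(14,7) · p^7 · (1−p)^7
= 3432 · 0.38646 · 5.3288e-07 = 0.000707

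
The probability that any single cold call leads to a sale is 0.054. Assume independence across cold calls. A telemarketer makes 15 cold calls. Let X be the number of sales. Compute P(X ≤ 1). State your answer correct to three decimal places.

X ~ Binomial(15, 0.054); P(X ≤ 1) = Σ C(15,k) p^k (1−p)^(15−k) over k:
  k=0: C(15,0)·0.054^0·0.946^15 = 0.43488
  k=1: C(15,1)·0.054^1·0.946^14 = 0.37236
Total = 0.80724

0.807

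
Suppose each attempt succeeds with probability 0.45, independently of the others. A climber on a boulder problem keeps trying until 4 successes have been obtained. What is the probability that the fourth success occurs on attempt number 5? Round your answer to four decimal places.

Y = trial on which the fourth success occurs; negative binomial, r=4, p=0.45.
P(Y=5) = C(4,3) · p^4 · (1−p)^1
= 4 · 0.041006 · 0.55 = 0.090214

0.0902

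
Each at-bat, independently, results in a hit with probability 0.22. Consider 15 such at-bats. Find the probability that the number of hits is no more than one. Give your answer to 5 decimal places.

0.12589

X ~ Binomial(15, 0.22); P(X ≤ 1) = Σ C(15,k) p^k (1−p)^(15−k) over k:
  k=0: C(15,0)·0.22^0·0.78^15 = 0.0240668
  k=1: C(15,1)·0.22^1·0.78^14 = 0.1018212
Total = 0.1258881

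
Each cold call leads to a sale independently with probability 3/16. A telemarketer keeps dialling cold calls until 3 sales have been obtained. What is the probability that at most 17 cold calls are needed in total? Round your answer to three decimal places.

Finishing within 17 cold calls ⇔ at least 3 successes in the first 17. With X ~ Binomial(17, 0.1875), P(Y ≤ 17) = 1 − P(X ≤ 2).
  k=0: C(17,0)·0.1875^0·0.8125^17 = 0.02931
  k=1: C(17,1)·0.1875^1·0.8125^16 = 0.11498
  k=2: C(17,2)·0.1875^2·0.8125^15 = 0.21227
1 − 0.35656 = 0.64344

0.643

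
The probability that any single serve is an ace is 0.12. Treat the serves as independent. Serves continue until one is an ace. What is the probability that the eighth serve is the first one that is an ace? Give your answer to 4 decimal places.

Geometric (trials to first success), p = 0.12.
P(Y = 8) = (1−p)^7 · p = 0.40868 · 0.12 = 0.049041

0.0490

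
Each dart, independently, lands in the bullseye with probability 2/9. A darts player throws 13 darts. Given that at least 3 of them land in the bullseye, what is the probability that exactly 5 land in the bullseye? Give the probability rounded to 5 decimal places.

X ~ Binomial(13, 0.222222). Want P(X=5 | X≥3) = P(X=5) / P(X≥3).
P(X=5) = C(13,5)·0.222222^5·0.777778^8 = 0.0934029
P(X≥3) = 1 − 0.0381173 − 0.1415785 − 0.2427059 = 0.5775983
Ratio = 0.0934029 / 0.5775983 = 0.1617090

0.16171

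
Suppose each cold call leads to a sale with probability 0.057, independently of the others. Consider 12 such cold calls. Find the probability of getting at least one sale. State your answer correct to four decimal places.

0.5055

P(at least one) = 1 − P(none) = 1 − (1 − 0.057)^12
= 1 − 0.494470 = 0.505530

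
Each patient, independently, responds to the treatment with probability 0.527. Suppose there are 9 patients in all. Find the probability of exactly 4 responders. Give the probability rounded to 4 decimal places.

0.2301

X ~ Binomial(n=9, p=0.527).
P(X=4) = C(9,4) · p^4 · (1−p)^5
= 126 · 0.077133 · 0.023676 = 0.230101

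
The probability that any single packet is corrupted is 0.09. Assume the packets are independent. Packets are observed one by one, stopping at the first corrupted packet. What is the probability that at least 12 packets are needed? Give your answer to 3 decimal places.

Y = number of packets to the first success; geometric, p = 0.09.
P(Y > 11) = P(first 11 all fail) = (1−p)^11 = 0.35437

0.354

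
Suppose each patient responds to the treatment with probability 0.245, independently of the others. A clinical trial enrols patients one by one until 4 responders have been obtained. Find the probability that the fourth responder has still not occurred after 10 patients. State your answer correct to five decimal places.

Needing more than 10 patients ⇔ fewer than 4 successes in the first 10. With X ~ Binomial(10, 0.245), P(Y > 10) = P(X ≤ 3).
  k=0: C(10,0)·0.245^0·0.755^10 = 0.0601824
  k=1: C(10,1)·0.245^1·0.755^9 = 0.1952939
  k=2: C(10,2)·0.245^2·0.755^8 = 0.2851808
  k=3: C(10,3)·0.245^3·0.755^7 = 0.2467790
P(X ≤ 3) = 0.7874361

0.78744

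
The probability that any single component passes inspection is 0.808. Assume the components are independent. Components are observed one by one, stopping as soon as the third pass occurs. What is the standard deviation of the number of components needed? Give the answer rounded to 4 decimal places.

Y = total components until the third success; negative binomial with r=3, p=0.808.
SD(Y) = √[r(1−p)/p²] = √(0.882266) = 0.939290

0.9393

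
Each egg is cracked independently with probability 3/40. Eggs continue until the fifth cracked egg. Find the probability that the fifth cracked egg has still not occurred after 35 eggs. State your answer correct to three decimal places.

0.882

Needing more than 35 eggs ⇔ fewer than 5 successes in the first 35. With X ~ Binomial(35, 0.075), P(Y > 35) = P(X ≤ 4).
  k=0: C(35,0)·0.075^0·0.925^35 = 0.06531
  k=1: C(35,1)·0.075^1·0.925^34 = 0.18533
  k=2: C(35,2)·0.075^2·0.925^33 = 0.25546
  k=3: C(35,3)·0.075^3·0.925^32 = 0.22784
  k=4: C(35,4)·0.075^4·0.925^31 = 0.14779
P(X ≤ 4) = 0.88172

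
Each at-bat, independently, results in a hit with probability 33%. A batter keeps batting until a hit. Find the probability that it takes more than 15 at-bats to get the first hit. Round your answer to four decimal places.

0.0025

Y = number of at-bats to the first success; geometric, p = 0.33.
P(Y > 15) = P(first 15 all fail) = (1−p)^15 = 0.002461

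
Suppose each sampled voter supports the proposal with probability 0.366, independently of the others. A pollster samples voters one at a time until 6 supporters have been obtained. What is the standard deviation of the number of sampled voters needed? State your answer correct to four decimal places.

5.3289

Y = total sampled voters until the sixth success; negative binomial with r=6, p=0.366.
SD(Y) = √[r(1−p)/p²] = √(28.397384) = 5.328920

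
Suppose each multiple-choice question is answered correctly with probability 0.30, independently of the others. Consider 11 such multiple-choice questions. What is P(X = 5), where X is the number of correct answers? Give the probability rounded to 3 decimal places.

X ~ Binomial(n=11, p=0.30).
P(X=5) = C(11,5) · p^5 · (1−p)^6
= 462 · 0.00243 · 0.11765 = 0.13208

0.132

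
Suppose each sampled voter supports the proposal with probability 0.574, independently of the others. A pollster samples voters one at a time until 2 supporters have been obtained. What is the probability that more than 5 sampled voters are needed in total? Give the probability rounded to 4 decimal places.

Needing more than 5 sampled voters ⇔ fewer than 2 successes in the first 5. With X ~ Binomial(5, 0.574), P(Y > 5) = P(X ≤ 1).
  k=0: C(5,0)·0.574^0·0.426^5 = 0.014030
  k=1: C(5,1)·0.574^1·0.426^4 = 0.094519
P(X ≤ 1) = 0.108549

0.1085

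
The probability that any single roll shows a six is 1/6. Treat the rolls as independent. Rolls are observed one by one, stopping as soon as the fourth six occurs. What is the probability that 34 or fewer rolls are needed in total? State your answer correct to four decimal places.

0.8413

Finishing within 34 rolls ⇔ at least 4 successes in the first 34. With X ~ Binomial(34, 0.166667), P(Y ≤ 34) = 1 − P(X ≤ 3).
  k=0: C(34,0)·0.166667^0·0.833333^34 = 0.002032
  k=1: C(34,1)·0.166667^1·0.833333^33 = 0.013815
  k=2: C(34,2)·0.166667^2·0.833333^32 = 0.045589
  k=3: C(34,3)·0.166667^3·0.833333^31 = 0.097257
1 − 0.158692 = 0.841308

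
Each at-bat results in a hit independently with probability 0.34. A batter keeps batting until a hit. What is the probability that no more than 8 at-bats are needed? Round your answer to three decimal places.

0.964

Y = number of at-bats to the first success; geometric, p = 0.34.
P(Y ≤ 8) = 1 − (1−p)^8 = 1 − 0.03600 = 0.96400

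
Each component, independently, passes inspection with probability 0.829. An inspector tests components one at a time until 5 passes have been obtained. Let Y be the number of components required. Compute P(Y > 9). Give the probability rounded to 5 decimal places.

Needing more than 9 components ⇔ fewer than 5 successes in the first 9. With X ~ Binomial(9, 0.829), P(Y > 9) = P(X ≤ 4).
  k=0: C(9,0)·0.829^0·0.171^9 = 0.0000001
  k=1: C(9,1)·0.829^1·0.171^8 = 0.0000055
  k=2: C(9,2)·0.829^2·0.171^7 = 0.0001058
  k=3: C(9,3)·0.829^3·0.171^6 = 0.0011965
  k=4: C(9,4)·0.829^4·0.171^5 = 0.0087010
P(X ≤ 4) = 0.0100089

0.01001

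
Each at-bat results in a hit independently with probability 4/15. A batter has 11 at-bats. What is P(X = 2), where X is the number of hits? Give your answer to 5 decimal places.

0.23989

X ~ Binomial(n=11, p=0.266667).
P(X=2) = C(11,2) · p^2 · (1−p)^9
= 55 · 0.071111 · 0.061336 = 0.2398905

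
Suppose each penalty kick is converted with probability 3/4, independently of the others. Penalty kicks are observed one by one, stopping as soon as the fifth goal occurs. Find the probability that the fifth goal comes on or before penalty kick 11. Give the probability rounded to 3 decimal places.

0.992

Finishing within 11 penalty kicks ⇔ at least 5 successes in the first 11. With X ~ Binomial(11, 0.75), P(Y ≤ 11) = 1 − P(X ≤ 4).
  k=0: C(11,0)·0.75^0·0.25^11 = 0.00000
  k=1: C(11,1)·0.75^1·0.25^10 = 0.00001
  k=2: C(11,2)·0.75^2·0.25^9 = 0.00012
  k=3: C(11,3)·0.75^3·0.25^8 = 0.00106
  k=4: C(11,4)·0.75^4·0.25^7 = 0.00637
1 − 0.00756 = 0.99244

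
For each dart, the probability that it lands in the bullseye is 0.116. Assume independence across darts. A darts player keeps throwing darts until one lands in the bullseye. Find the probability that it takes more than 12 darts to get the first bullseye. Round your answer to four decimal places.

Y = number of darts to the first success; geometric, p = 0.116.
P(Y > 12) = P(first 12 all fail) = (1−p)^12 = 0.227734

0.2277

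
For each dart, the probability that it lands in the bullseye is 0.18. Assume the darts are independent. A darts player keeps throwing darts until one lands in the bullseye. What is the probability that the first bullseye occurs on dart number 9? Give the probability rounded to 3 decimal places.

0.037

Geometric (trials to first success), p = 0.18.
P(Y = 9) = (1−p)^8 · p = 0.20441 · 0.18 = 0.03679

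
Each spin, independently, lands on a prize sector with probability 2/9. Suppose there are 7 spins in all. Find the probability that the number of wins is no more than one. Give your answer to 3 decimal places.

0.517

X ~ Binomial(7, 0.222222); P(X ≤ 1) = Σ C(7,k) p^k (1−p)^(7−k) over k:
  k=0: C(7,0)·0.222222^0·0.777778^7 = 0.17218
  k=1: C(7,1)·0.222222^1·0.777778^6 = 0.34436
Total = 0.51655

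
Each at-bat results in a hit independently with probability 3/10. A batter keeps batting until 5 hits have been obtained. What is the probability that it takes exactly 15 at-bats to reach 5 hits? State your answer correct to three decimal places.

Y = trial on which the fifth success occurs; negative binomial, r=5, p=0.30.
P(Y=15) = C(14,4) · p^5 · (1−p)^10
= 1001 · 0.00243 · 0.028248 = 0.06871

0.069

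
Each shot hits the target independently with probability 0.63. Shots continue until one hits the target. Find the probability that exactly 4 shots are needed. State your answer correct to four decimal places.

Geometric (trials to first success), p = 0.63.
P(Y = 4) = (1−p)^3 · p = 0.050653 · 0.63 = 0.031911

0.0319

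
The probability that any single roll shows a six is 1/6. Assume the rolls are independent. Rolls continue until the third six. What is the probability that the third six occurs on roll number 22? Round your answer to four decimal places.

0.0304

Y = trial on which the third success occurs; negative binomial, r=3, p=0.166667.
P(Y=22) = C(21,2) · p^3 · (1−p)^19
= 210 · 0.0046296 · 0.031301 = 0.030431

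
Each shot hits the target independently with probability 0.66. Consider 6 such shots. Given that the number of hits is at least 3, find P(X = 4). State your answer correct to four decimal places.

X ~ Binomial(6, 0.66). Want P(X=4 | X≥3) = P(X=4) / P(X≥3).
P(X=4) = C(6,4)·0.66^4·0.34^2 = 0.329022
P(X≥3) = 1 − 0.001545 − 0.017992 − 0.087316 = 0.893147
Ratio = 0.329022 / 0.893147 = 0.368385

0.3684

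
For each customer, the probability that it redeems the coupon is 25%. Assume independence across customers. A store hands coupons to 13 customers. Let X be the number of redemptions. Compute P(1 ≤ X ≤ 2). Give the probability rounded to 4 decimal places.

0.3088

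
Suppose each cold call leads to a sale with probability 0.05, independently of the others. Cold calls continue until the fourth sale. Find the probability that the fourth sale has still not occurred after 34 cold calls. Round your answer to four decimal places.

Needing more than 34 cold calls ⇔ fewer than 4 successes in the first 34. With X ~ Binomial(34, 0.05), P(Y > 34) = P(X ≤ 3).
  k=0: C(34,0)·0.05^0·0.95^34 = 0.174825
  k=1: C(34,1)·0.05^1·0.95^33 = 0.312844
  k=2: C(34,2)·0.05^2·0.95^32 = 0.271680
  k=3: C(34,3)·0.05^3·0.95^31 = 0.152522
P(X ≤ 3) = 0.911871

0.9119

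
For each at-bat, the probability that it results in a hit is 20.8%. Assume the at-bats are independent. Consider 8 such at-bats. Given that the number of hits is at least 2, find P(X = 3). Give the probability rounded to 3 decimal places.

0.302

X ~ Binomial(8, 0.208). Want P(X=3 | X≥2) = P(X=3) / P(X≥2).
P(X=3) = C(8,3)·0.208^3·0.792^5 = 0.15704
P(X≥2) = 1 − 0.15481 − 0.32526 = 0.51993
Ratio = 0.15704 / 0.51993 = 0.30204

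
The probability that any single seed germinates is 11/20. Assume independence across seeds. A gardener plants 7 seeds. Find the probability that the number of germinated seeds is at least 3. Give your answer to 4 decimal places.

0.8471

X ~ Binomial(7, 0.55); P(X ≥ 3) = Σ C(7,k) p^k (1−p)^(7−k) over k:
  k=3: C(7,3)·0.55^3·0.45^4 = 0.238785
  k=4: C(7,4)·0.55^4·0.45^3 = 0.291848
  k=5: C(7,5)·0.55^5·0.45^2 = 0.214022
  k=6: C(7,6)·0.55^6·0.45^1 = 0.087194
  k=7: C(7,7)·0.55^7·0.45^0 = 0.015224
Total = 0.847072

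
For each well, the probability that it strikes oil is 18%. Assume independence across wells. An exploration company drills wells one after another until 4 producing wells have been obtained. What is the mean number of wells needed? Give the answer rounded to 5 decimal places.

22.22222

Y = total wells until the fourth success; negative binomial with r=4, p=0.18.
E[Y] = r / p = 4 / 0.18 = 22.2222222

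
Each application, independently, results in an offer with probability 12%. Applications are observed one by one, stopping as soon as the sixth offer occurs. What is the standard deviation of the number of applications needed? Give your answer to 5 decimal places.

19.14854

Y = total applications until the sixth success; negative binomial with r=6, p=0.12.
SD(Y) = √[r(1−p)/p²] = √(366.6666667) = 19.1485422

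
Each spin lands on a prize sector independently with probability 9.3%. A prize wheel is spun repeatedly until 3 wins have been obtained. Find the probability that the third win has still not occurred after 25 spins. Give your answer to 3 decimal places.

0.585

Needing more than 25 spins ⇔ fewer than 3 successes in the first 25. With X ~ Binomial(25, 0.093), P(Y > 25) = P(X ≤ 2).
  k=0: C(25,0)·0.093^0·0.907^25 = 0.08713
  k=1: C(25,1)·0.093^1·0.907^24 = 0.22336
  k=2: C(25,2)·0.093^2·0.907^23 = 0.27482
P(X ≤ 2) = 0.58531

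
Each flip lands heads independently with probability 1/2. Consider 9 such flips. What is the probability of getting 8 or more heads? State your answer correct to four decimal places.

0.0195

X ~ Binomial(9, 0.50); P(X ≥ 8) = Σ C(9,k) p^k (1−p)^(9−k) over k:
  k=8: C(9,8)·0.50^8·0.50^1 = 0.017578
  k=9: C(9,9)·0.50^9·0.50^0 = 0.001953
Total = 0.019531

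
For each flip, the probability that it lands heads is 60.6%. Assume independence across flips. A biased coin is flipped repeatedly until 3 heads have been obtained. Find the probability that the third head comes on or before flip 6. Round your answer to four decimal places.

0.8290

Finishing within 6 flips ⇔ at least 3 successes in the first 6. With X ~ Binomial(6, 0.606), P(Y ≤ 6) = 1 − P(X ≤ 2).
  k=0: C(6,0)·0.606^0·0.394^6 = 0.003741
  k=1: C(6,1)·0.606^1·0.394^5 = 0.034523
  k=2: C(6,2)·0.606^2·0.394^4 = 0.132746
1 − 0.171010 = 0.828990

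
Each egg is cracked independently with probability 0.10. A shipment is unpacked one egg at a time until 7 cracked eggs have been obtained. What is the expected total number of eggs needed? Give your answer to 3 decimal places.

70.000

Y = total eggs until the seventh success; negative binomial with r=7, p=0.10.
E[Y] = r / p = 7 / 0.10 = 70.00000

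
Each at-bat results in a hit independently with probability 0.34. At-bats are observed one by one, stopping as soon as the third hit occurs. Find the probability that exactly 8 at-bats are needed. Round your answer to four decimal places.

Y = trial on which the third success occurs; negative binomial, r=3, p=0.34.
P(Y=8) = C(7,2) · p^3 · (1−p)^5
= 21 · 0.039304 · 0.12523 = 0.103366

0.1034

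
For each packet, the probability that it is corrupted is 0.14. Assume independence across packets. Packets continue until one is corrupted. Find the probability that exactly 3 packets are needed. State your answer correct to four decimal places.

Geometric (trials to first success), p = 0.14.
P(Y = 3) = (1−p)^2 · p = 0.7396 · 0.14 = 0.103544

0.1035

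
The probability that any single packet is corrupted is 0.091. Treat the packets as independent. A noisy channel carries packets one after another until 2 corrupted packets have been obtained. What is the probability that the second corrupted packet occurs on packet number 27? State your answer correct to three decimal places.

Y = trial on which the second success occurs; negative binomial, r=2, p=0.091.
P(Y=27) = C(26,1) · p^2 · (1−p)^25
= 26 · 0.008281 · 0.092066 = 0.01982

0.020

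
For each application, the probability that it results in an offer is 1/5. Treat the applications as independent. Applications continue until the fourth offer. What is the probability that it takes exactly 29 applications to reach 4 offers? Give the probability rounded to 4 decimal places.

0.0198

Y = trial on which the fourth success occurs; negative binomial, r=4, p=0.20.
P(Y=29) = C(28,3) · p^4 · (1−p)^25
= 3276 · 0.0016 · 0.0037779 = 0.019802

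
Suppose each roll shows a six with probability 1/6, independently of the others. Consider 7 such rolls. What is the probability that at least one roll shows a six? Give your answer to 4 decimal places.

0.7209

P(at least one) = 1 − P(none) = 1 − (1 − 0.166667)^7
= 1 − 0.279082 = 0.720918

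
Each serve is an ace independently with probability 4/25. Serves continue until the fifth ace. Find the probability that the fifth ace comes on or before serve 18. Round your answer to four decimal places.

Finishing within 18 serves ⇔ at least 5 successes in the first 18. With X ~ Binomial(18, 0.16), P(Y ≤ 18) = 1 − P(X ≤ 4).
  k=0: C(18,0)·0.16^0·0.84^18 = 0.043354
  k=1: C(18,1)·0.16^1·0.84^17 = 0.148642
  k=2: C(18,2)·0.16^2·0.84^16 = 0.240658
  k=3: C(18,3)·0.16^3·0.84^15 = 0.244478
  k=4: C(18,4)·0.16^4·0.84^14 = 0.174627
1 − 0.851758 = 0.148242

0.1482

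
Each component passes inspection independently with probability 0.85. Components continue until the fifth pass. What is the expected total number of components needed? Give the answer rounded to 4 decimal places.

Y = total components until the fifth success; negative binomial with r=5, p=0.85.
E[Y] = r / p = 5 / 0.85 = 5.882353

5.8824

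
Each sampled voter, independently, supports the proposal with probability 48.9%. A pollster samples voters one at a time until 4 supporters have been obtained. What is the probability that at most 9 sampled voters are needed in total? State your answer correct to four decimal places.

0.7240

Finishing within 9 sampled voters ⇔ at least 4 successes in the first 9. With X ~ Binomial(9, 0.489), P(Y ≤ 9) = 1 − P(X ≤ 3).
  k=0: C(9,0)·0.489^0·0.511^9 = 0.002376
  k=1: C(9,1)·0.489^1·0.511^8 = 0.020461
  k=2: C(9,2)·0.489^2·0.511^7 = 0.078319
  k=3: C(9,3)·0.489^3·0.511^6 = 0.174876
1 − 0.276032 = 0.723968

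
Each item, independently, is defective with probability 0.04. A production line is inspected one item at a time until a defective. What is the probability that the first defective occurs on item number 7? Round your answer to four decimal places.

0.0313

Geometric (trials to first success), p = 0.04.
P(Y = 7) = (1−p)^6 · p = 0.78276 · 0.04 = 0.031310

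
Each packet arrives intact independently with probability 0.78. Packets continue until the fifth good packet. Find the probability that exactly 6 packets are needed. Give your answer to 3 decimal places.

Y = trial on which the fifth success occurs; negative binomial, r=5, p=0.78.
P(Y=6) = C(5,4) · p^5 · (1−p)^1
= 5 · 0.28872 · 0.22 = 0.31759

0.318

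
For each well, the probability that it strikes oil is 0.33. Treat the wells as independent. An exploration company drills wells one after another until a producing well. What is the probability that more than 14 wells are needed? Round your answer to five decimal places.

0.00367

Y = number of wells to the first success; geometric, p = 0.33.
P(Y > 14) = P(first 14 all fail) = (1−p)^14 = 0.0036732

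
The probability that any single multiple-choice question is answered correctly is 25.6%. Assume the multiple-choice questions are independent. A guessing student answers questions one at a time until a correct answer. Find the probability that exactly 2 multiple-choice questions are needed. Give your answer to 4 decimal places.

Geometric (trials to first success), p = 0.256.
P(Y = 2) = (1−p)^1 · p = 0.744 · 0.256 = 0.190464

0.1905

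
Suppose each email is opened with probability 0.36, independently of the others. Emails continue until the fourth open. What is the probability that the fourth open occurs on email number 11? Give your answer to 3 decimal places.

Y = trial on which the fourth success occurs; negative binomial, r=4, p=0.36.
P(Y=11) = C(10,3) · p^4 · (1−p)^7
= 120 · 0.016796 · 0.04398 = 0.08864

0.089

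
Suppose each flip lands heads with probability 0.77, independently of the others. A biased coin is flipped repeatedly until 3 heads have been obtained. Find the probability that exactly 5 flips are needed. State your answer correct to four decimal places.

0.1449

Y = trial on which the third success occurs; negative binomial, r=3, p=0.77.
P(Y=5) = C(4,2) · p^3 · (1−p)^2
= 6 · 0.45653 · 0.0529 = 0.144904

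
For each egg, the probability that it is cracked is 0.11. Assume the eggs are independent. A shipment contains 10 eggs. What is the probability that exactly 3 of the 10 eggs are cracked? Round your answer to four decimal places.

0.0706

X ~ Binomial(n=10, p=0.11).
P(X=3) = C(10,3) · p^3 · (1−p)^7
= 120 · 0.001331 · 0.44231 = 0.070646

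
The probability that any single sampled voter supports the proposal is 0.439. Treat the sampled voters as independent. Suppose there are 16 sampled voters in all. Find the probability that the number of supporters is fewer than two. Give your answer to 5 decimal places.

X ~ Binomial(16, 0.439); P(X ≤ 1) = Σ C(16,k) p^k (1−p)^(16−k) over k:
  k=0: C(16,0)·0.439^0·0.561^16 = 0.0000963
  k=1: C(16,1)·0.439^1·0.561^15 = 0.0012051
Total = 0.0013014

0.00130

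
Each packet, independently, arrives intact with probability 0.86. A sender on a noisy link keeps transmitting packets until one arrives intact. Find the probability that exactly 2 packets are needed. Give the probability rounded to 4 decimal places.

Geometric (trials to first success), p = 0.86.
P(Y = 2) = (1−p)^1 · p = 0.14 · 0.86 = 0.120400

0.1204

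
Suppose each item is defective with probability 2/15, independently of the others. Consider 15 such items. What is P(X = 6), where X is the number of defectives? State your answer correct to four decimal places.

X ~ Binomial(n=15, p=0.133333).
P(X=6) = C(15,6) · p^6 · (1−p)^9
= 5005 · 5.6187e-06 · 0.27585 = 0.007757

0.0078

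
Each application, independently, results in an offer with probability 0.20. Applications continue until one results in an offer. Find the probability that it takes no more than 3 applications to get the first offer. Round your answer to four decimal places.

Y = number of applications to the first success; geometric, p = 0.20.
P(Y ≤ 3) = 1 − (1−p)^3 = 1 − 0.512000 = 0.488000

0.4880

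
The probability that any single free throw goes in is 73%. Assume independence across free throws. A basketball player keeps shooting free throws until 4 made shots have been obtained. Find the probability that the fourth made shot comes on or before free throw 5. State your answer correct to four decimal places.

0.5907

Finishing within 5 free throws ⇔ at least 4 successes in the first 5. With X ~ Binomial(5, 0.73), P(Y ≤ 5) = 1 − P(X ≤ 3).
  k=0: C(5,0)·0.73^0·0.27^5 = 0.001435
  k=1: C(5,1)·0.73^1·0.27^4 = 0.019398
  k=2: C(5,2)·0.73^2·0.27^3 = 0.104891
  k=3: C(5,3)·0.73^3·0.27^2 = 0.283593
1 − 0.409317 = 0.590683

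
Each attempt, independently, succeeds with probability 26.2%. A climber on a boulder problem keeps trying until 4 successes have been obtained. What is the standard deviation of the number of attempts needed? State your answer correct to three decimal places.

6.558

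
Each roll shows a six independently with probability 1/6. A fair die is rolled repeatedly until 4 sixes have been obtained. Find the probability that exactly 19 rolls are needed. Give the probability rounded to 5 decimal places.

0.04087

Y = trial on which the fourth success occurs; negative binomial, r=4, p=0.166667.
P(Y=19) = C(18,3) · p^4 · (1−p)^15
= 816 · 0.0007716 · 0.064905 = 0.0408664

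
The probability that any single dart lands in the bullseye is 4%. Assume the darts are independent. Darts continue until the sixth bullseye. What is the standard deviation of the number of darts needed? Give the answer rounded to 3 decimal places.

60.000

Y = total darts until the sixth success; negative binomial with r=6, p=0.04.
SD(Y) = √[r(1−p)/p²] = √(3600.00000) = 60.00000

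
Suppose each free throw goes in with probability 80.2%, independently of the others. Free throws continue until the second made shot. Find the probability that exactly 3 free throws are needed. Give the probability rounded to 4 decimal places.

0.2547

Y = trial on which the second success occurs; negative binomial, r=2, p=0.802.
P(Y=3) = C(2,1) · p^2 · (1−p)^1
= 2 · 0.6432 · 0.198 = 0.254709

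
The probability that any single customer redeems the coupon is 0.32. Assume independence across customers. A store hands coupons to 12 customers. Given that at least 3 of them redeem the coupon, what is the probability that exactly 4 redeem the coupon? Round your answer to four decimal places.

0.2995

X ~ Binomial(12, 0.32). Want P(X=4 | X≥3) = P(X=4) / P(X≥3).
P(X=4) = C(12,4)·0.32^4·0.68^8 = 0.237288
P(X≥3) = 1 − 0.009775 − 0.055199 − 0.142867 = 0.792159
Ratio = 0.237288 / 0.792159 = 0.299546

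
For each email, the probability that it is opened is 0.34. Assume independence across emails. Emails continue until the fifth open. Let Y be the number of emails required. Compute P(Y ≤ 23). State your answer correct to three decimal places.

0.933

Finishing within 23 emails ⇔ at least 5 successes in the first 23. With X ~ Binomial(23, 0.34), P(Y ≤ 23) = 1 − P(X ≤ 4).
  k=0: C(23,0)·0.34^0·0.66^23 = 0.00007
  k=1: C(23,1)·0.34^1·0.66^22 = 0.00084
  k=2: C(23,2)·0.34^2·0.66^21 = 0.00475
  k=3: C(23,3)·0.34^3·0.66^20 = 0.01712
  k=4: C(23,4)·0.34^4·0.66^19 = 0.04410
1 − 0.06688 = 0.93312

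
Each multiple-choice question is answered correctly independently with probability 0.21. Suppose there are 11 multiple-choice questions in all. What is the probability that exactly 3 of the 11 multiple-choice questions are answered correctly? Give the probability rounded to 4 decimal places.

X ~ Binomial(n=11, p=0.21).
P(X=3) = C(11,3) · p^3 · (1−p)^8
= 165 · 0.009261 · 0.15171 = 0.231824

0.2318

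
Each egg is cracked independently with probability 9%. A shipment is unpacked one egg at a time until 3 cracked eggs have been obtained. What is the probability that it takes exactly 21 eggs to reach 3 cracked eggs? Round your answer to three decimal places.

Y = trial on which the third success occurs; negative binomial, r=3, p=0.09.
P(Y=21) = C(20,2) · p^3 · (1−p)^18
= 190 · 0.000729 · 0.18312 = 0.02536

0.025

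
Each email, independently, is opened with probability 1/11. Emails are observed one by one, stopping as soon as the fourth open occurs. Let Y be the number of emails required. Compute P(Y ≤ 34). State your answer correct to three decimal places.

Finishing within 34 emails ⇔ at least 4 successes in the first 34. With X ~ Binomial(34, 0.090909), P(Y ≤ 34) = 1 − P(X ≤ 3).
  k=0: C(34,0)·0.090909^0·0.909091^34 = 0.03914
  k=1: C(34,1)·0.090909^1·0.909091^33 = 0.13308
  k=2: C(34,2)·0.090909^2·0.909091^32 = 0.21959
  k=3: C(34,3)·0.090909^3·0.909091^31 = 0.23423
1 − 0.62605 = 0.37395

0.374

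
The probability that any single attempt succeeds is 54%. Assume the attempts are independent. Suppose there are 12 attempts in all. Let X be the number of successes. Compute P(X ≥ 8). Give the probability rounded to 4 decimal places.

X ~ Binomial(12, 0.54); P(X ≥ 8) = Σ C(12,k) p^k (1−p)^(12−k) over k:
  k=8: C(12,8)·0.54^8·0.46^4 = 0.160246
  k=9: C(12,9)·0.54^9·0.46^3 = 0.083606
  k=10: C(12,10)·0.54^10·0.46^2 = 0.029444
  k=11: C(12,11)·0.54^11·0.46^1 = 0.006284
  k=12: C(12,12)·0.54^12·0.46^0 = 0.000615
Total = 0.280196

0.2802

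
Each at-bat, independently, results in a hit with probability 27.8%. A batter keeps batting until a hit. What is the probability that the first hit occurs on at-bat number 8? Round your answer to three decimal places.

0.028

Geometric (trials to first success), p = 0.278.
P(Y = 8) = (1−p)^7 · p = 0.10227 · 0.278 = 0.02843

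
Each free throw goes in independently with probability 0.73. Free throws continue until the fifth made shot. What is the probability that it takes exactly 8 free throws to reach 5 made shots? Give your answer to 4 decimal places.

Y = trial on which the fifth success occurs; negative binomial, r=5, p=0.73.
P(Y=8) = C(7,4) · p^5 · (1−p)^3
= 35 · 0.20731 · 0.019683 = 0.142815

0.1428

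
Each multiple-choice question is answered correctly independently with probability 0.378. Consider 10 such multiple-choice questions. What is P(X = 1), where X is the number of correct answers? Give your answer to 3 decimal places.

X ~ Binomial(n=10, p=0.378).
P(X=1) = C(10,1) · p^1 · (1−p)^9
= 10 · 0.378 · 0.013935 = 0.05268

0.053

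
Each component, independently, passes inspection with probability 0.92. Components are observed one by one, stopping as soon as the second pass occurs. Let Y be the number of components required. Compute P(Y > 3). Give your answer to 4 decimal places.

0.0182

Needing more than 3 components ⇔ fewer than 2 successes in the first 3. With X ~ Binomial(3, 0.92), P(Y > 3) = P(X ≤ 1).
  k=0: C(3,0)·0.92^0·0.08^3 = 0.000512
  k=1: C(3,1)·0.92^1·0.08^2 = 0.017664
P(X ≤ 1) = 0.018176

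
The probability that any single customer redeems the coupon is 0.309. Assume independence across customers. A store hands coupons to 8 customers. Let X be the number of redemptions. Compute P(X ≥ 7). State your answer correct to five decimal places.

0.00157

X ~ Binomial(8, 0.309); P(X ≥ 7) = Σ C(8,k) p^k (1−p)^(8−k) over k:
  k=7: C(8,7)·0.309^7·0.691^1 = 0.0014869
  k=8: C(8,8)·0.309^8·0.691^0 = 0.0000831
Total = 0.0015700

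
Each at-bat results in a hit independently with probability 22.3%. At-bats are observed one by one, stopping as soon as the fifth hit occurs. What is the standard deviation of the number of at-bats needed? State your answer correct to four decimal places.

8.8387

Y = total at-bats until the fifth success; negative binomial with r=5, p=0.223.
SD(Y) = √[r(1−p)/p²] = √(78.123429) = 8.838746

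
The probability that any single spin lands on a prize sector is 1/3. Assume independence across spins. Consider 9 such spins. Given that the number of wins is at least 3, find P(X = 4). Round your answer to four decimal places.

X ~ Binomial(9, 0.333333). Want P(X=4 | X≥3) = P(X=4) / P(X≥3).
P(X=4) = C(9,4)·0.333333^4·0.666667^5 = 0.204847
P(X≥3) = 1 − 0.026012 − 0.117055 − 0.234111 = 0.622822
Ratio = 0.204847 / 0.622822 = 0.328901

0.3289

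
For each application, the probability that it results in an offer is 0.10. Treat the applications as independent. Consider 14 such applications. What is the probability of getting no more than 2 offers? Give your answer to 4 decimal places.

0.8416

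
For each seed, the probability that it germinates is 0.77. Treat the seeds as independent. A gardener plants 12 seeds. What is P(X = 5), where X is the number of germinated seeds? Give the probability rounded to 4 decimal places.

X ~ Binomial(n=12, p=0.77).
P(X=5) = C(12,5) · p^5 · (1−p)^7
= 792 · 0.27068 · 3.4048e-05 = 0.007299

0.0073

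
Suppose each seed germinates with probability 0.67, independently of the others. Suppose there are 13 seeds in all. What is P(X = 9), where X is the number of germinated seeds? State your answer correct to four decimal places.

0.2307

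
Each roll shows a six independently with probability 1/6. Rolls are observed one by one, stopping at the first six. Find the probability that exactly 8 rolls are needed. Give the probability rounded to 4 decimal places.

0.0465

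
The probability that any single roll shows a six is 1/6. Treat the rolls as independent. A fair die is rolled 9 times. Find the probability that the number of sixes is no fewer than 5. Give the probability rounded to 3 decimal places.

0.009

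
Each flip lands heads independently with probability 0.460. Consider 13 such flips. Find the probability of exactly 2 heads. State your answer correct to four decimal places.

X ~ Binomial(n=13, p=0.46).
P(X=2) = C(13,2) · p^2 · (1−p)^11
= 78 · 0.2116 · 0.0011385 = 0.018791

0.0188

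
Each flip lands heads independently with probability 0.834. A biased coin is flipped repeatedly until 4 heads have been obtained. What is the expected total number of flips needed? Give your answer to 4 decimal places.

4.7962

Y = total flips until the fourth success; negative binomial with r=4, p=0.834.
E[Y] = r / p = 4 / 0.834 = 4.796163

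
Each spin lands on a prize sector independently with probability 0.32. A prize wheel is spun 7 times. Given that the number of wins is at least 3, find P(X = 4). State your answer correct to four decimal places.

0.2895

X ~ Binomial(7, 0.32). Want P(X=4 | X≥3) = P(X=4) / P(X≥3).
P(X=4) = C(7,4)·0.32^4·0.68^3 = 0.115397
P(X≥3) = 1 − 0.067230 − 0.221463 − 0.312654 = 0.398653
Ratio = 0.115397 / 0.398653 = 0.289467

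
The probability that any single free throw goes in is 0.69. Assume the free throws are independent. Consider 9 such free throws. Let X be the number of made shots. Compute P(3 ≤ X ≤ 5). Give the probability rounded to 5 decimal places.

0.28825

X ~ Binomial(9, 0.69); P(3 ≤ X ≤ 5) = Σ C(9,k) p^k (1−p)^(9−k) over k:
  k=3: C(9,3)·0.69^3·0.31^6 = 0.0244904
  k=4: C(9,4)·0.69^4·0.31^5 = 0.0817665
  k=5: C(9,5)·0.69^5·0.31^4 = 0.1819964
Total = 0.2882533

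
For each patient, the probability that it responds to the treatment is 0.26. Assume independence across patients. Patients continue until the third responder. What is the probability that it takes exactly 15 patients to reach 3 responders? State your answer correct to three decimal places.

Y = trial on which the third success occurs; negative binomial, r=3, p=0.26.
P(Y=15) = C(14,2) · p^3 · (1−p)^12
= 91 · 0.017576 · 0.026964 = 0.04313

0.043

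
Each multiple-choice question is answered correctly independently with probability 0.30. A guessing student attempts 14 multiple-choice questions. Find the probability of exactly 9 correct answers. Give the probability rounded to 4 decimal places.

X ~ Binomial(n=14, p=0.30).
P(X=9) = C(14,9) · p^9 · (1−p)^5
= 2002 · 1.9683e-05 · 0.16807 = 0.006623

0.0066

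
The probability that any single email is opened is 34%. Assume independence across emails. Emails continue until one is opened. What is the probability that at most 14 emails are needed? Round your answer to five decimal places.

0.99702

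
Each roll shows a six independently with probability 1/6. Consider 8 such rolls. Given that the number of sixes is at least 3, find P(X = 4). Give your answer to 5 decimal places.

X ~ Binomial(8, 0.166667). Want P(X=4 | X≥3) = P(X=4) / P(X≥3).
P(X=4) = C(8,4)·0.166667^4·0.833333^4 = 0.0260476
P(X≥3) = 1 − 0.2325680 − 0.3721089 − 0.2604762 = 0.1348469
Ratio = 0.0260476 / 0.1348469 = 0.1931644

0.19316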